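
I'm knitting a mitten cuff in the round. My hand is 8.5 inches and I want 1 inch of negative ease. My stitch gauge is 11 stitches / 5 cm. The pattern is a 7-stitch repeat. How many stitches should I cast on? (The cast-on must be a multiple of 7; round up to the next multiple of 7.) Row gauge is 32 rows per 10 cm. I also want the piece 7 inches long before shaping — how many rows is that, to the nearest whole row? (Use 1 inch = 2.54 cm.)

Cast on 42 stitches; work 57 rows.

Finished = 8.5 − 1 = 7.5 inches.
7.5 inches × 2.54 = 19.05 cm.
11/5 = 2.2 sts per cm; 19.05 × 2.2 = 41.91 sts.
Next multiple of 7 → 42.
7 inches = 17.78 cm; × 3.2 = 56.90 → 57 rows.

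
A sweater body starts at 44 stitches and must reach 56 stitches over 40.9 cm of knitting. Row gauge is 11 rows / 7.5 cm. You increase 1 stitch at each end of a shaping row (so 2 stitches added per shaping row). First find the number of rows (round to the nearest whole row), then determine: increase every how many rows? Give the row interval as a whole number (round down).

Rows = 40.9 × 1.467 = 60.0 → 60 rows.
Stitches to add: 12 → 6 shaping rows (at 2 st each).
60 / 6 = 10.00 → every 10 rows.

Increase every 10th row.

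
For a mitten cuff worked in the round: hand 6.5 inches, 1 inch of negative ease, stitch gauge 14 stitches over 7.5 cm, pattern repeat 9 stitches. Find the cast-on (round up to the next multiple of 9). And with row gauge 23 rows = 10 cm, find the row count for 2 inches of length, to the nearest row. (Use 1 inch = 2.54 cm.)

Cast on 27 stitches; work 12 rows.

Finished = 6.5 − 1 = 5.5 inches.
5.5 inches × 2.54 = 13.97 cm.
14/7.5 = 1.867 sts per cm; 13.97 × 1.867 = 26.08 sts.
Next multiple of 9 → 27.
2 inches = 5.08 cm; × 2.3 = 11.68 → 12 rows.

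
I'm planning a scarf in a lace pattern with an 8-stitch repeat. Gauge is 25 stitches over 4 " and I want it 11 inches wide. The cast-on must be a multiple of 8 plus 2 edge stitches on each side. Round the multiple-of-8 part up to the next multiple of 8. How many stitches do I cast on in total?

CO 76 sts.

25 / 4 = 6.25 sts per inch.
11 × 6.25 = 68.75 sts.
Less 4 edge sts → 64.75 for the repeat.
Next multiple of 8: 72.
Add back 4 edge sts → 76.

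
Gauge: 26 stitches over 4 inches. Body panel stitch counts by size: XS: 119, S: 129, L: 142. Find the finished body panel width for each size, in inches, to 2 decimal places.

XS 18.31 inches; S 19.85 inches; L 21.85 inches.

26/4 = 6.5 sts per in.
XS: 119 / 6.5 = 18.308 → 18.31 in.
S: 129 / 6.5 = 19.846 → 19.85 in.
L: 142 / 6.5 = 21.846 → 21.85 in.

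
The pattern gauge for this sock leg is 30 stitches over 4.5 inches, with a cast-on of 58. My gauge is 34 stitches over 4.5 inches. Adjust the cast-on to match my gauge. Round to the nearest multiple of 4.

Scale factor = 34 / 30 = 1.133.
58 × 34 / 30 = 65.73 sts.
→ 64 sts.

Cast on 64 stitches.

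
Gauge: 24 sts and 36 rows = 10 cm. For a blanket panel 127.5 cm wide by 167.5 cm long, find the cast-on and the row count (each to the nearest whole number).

Stitch gauge = 24/10 = 2.4 sts/cm; 127.5 × 2.4 = 306.00 → 306 sts.
Row gauge = 36/10 = 3.6 rows/cm; 167.5 × 3.6 = 603.00 → 603 rows.

Cast on 306 stitches and work 603 rows.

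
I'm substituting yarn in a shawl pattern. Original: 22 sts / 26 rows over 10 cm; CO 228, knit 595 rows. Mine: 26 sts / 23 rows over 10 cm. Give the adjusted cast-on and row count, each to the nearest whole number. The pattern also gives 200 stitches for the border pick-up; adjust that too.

Cast on 269 stitches; work 526 rows; border pick-up 236 stitches.

Stitches: 228 × 26/22 = 269.45 → 269.
Rows: 595 × 23/26 = 526.35 → 526.
border pick-up: 200 × 26/22 = 236.36 → 236.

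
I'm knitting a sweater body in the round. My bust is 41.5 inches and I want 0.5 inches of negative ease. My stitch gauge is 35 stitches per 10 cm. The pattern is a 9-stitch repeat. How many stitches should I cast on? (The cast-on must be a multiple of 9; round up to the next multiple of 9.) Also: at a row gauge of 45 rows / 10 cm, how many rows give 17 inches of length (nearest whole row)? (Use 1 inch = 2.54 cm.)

Finished = 41.5 − 0.5 = 41 inches.
41 inches × 2.54 = 104.14 cm.
35/10 = 3.5 sts per cm; 104.14 × 3.5 = 364.49 sts.
Next multiple of 9 → 369.
17 inches = 43.18 cm; × 4.5 = 194.31 → 194 rows.

Cast on 369 stitches; work 194 rows.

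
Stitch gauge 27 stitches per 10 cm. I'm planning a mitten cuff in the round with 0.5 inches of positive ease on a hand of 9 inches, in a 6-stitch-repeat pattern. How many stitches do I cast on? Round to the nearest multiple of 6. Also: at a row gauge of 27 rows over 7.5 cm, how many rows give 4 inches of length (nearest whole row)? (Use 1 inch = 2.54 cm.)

Finished = 9 + 0.5 = 9.5 inches.
9.5 inches × 2.54 = 24.13 cm.
27/10 = 2.7 sts per cm; 24.13 × 2.7 = 65.15 sts.
Nearest multiple of 6 → 66.
4 inches = 10.16 cm; × 3.6 = 36.58 → 37 rows.

Cast on 66 stitches; work 37 rows.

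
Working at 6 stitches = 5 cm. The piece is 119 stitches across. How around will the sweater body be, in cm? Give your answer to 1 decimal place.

99.2 cm.

6 stitches / 5 cm = 1.2 stitches per cm.
119 / 1.2 = 99.17 cm.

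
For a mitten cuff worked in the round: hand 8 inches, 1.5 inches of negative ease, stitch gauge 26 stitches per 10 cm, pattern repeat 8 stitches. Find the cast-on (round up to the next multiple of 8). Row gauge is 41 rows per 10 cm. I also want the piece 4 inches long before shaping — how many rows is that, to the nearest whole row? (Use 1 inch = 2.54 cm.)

Cast on 48 stitches; work 42 rows.

Finished = 8 − 1.5 = 6.5 inches.
6.5 inches × 2.54 = 16.51 cm.
26/10 = 2.6 sts per cm; 16.51 × 2.6 = 42.93 sts.
Next multiple of 8 → 48.
4 inches = 10.16 cm; × 4.1 = 41.66 → 42 rows.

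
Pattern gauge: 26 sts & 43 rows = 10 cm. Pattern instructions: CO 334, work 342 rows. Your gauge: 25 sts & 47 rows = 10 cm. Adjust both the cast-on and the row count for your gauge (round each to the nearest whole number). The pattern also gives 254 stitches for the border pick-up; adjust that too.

Cast on 321 stitches; work 374 rows; border pick-up 244 stitches.

Stitches: 334 × 25/26 = 321.15 → 321.
Rows: 342 × 47/43 = 373.81 → 374.
border pick-up: 254 × 25/26 = 244.23 → 244.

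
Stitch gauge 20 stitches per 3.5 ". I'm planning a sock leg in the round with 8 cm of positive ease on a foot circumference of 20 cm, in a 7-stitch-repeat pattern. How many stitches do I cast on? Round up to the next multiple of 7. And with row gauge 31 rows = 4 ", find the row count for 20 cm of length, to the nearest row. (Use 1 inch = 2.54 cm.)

Finished = 20 + 8 = 28 cm.
28 cm × 1/2.54 = 11.02 inches.
20/3.5 = 5.714 sts per in; 11.02 × 5.714 = 62.99 sts.
Next multiple of 7 → 63.
20 cm = 7.87 inches; × 7.75 = 61.02 → 61 rows.

Cast on 63 stitches; work 61 rows.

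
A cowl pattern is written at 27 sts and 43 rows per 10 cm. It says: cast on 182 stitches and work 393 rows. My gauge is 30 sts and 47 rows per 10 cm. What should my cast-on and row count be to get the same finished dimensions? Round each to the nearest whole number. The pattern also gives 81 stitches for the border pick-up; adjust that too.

Stitches: 182 × 30/27 = 202.22 → 202.
Rows: 393 × 47/43 = 429.56 → 430.
border pick-up: 81 × 30/27 = 90.00 → 90.

Cast on 202 stitches; work 430 rows; border pick-up 90 stitches.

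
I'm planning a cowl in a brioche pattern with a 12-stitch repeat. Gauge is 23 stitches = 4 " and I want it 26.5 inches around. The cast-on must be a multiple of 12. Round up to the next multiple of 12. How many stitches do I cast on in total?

Cast on 156 stitches.

23 / 4 = 5.75 sts per inch.
26.5 × 5.75 = 152.38 sts.
Next multiple of 12: 156.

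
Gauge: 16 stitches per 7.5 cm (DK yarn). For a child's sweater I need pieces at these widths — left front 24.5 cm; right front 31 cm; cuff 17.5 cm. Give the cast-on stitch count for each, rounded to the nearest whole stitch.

Rate = 16/7.5 = 2.133 sts per cm.
left front: 24.5 × 2.133 = 52.27 → 52.
right front: 31 × 2.133 = 66.13 → 66.
cuff: 17.5 × 2.133 = 37.33 → 37.

left front 52; right front 66; cuff 37.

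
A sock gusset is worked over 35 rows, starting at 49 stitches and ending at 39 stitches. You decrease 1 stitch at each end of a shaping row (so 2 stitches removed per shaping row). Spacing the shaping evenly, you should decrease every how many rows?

Decrease every 7th row.

Stitches to remove: |39 − 49| = 10.
Shaping rows needed: 10 / 2 = 5.
35 rows / 5 = every 7 rows.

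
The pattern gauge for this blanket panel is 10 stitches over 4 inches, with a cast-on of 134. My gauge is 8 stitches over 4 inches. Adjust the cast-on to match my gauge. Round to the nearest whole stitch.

107 stitches.

Scale factor = 8 / 10 = 0.800.
134 × 8 / 10 = 107.20 sts.
→ 107 sts.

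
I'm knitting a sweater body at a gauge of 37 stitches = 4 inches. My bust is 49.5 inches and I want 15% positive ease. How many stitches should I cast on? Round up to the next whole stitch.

Finished = 49.5 × 1.15 = 56.92 in.
37 / 4 = 9.25 sts per inch.
56.92 × 9.25 = 526.56 sts.
→ 527 sts.

527 stitches.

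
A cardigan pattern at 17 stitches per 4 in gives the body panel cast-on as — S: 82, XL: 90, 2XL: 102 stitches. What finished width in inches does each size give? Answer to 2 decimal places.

S 19.29 inches; XL 21.18 inches; 2XL 24.00 inches.

17/4 = 4.25 sts per in.
S: 82 / 4.25 = 19.294 → 19.29 in.
XL: 90 / 4.25 = 21.176 → 21.18 in.
2XL: 102 / 4.25 = 24.000 → 24.00 in.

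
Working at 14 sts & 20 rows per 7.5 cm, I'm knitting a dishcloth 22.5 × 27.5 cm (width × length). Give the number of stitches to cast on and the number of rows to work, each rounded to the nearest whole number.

Stitch gauge = 14/7.5 = 1.867 sts/cm; 22.5 × 1.867 = 42.00 → 42 sts.
Row gauge = 20/7.5 = 2.667 rows/cm; 27.5 × 2.667 = 73.33 → 73 rows.

Cast on 42 stitches and work 73 rows.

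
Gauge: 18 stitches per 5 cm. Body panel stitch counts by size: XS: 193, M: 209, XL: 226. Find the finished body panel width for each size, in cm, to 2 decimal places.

XS 53.61 cm; M 58.06 cm; XL 62.78 cm.

18/5 = 3.6 sts per cm.
XS: 193 / 3.6 = 53.611 → 53.61 cm.
M: 209 / 3.6 = 58.056 → 58.06 cm.
XL: 226 / 3.6 = 62.778 → 62.78 cm.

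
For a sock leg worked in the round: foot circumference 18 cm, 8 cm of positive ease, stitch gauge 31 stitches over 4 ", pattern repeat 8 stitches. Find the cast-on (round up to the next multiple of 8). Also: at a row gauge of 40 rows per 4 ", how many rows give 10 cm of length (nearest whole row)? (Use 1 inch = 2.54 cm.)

Cast on 80 stitches; work 39 rows.

Finished = 18 + 8 = 26 cm.
26 cm × 1/2.54 = 10.24 inches.
31/4 = 7.75 sts per in; 10.24 × 7.75 = 79.33 sts.
Next multiple of 8 → 80.
10 cm = 3.94 inches; × 10 = 39.37 → 39 rows.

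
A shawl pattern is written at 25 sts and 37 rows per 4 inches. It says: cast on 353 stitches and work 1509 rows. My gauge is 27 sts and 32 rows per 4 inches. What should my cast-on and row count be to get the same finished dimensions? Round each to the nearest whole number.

Stitches: 353 × 27/25 = 381.24 → 381.
Rows: 1509 × 32/37 = 1305.08 → 1305.

Cast on 381 stitches; work 1305 rows.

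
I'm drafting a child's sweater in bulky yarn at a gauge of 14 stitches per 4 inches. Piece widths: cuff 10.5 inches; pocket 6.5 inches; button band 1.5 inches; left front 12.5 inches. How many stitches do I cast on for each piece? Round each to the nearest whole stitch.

cuff 37; pocket 23; button band 5; left front 44.

Rate = 14/4 = 3.5 sts per in.
cuff: 10.5 × 3.5 = 36.75 → 37.
pocket: 6.5 × 3.5 = 22.75 → 23.
button band: 1.5 × 3.5 = 5.25 → 5.
left front: 12.5 × 3.5 = 43.75 → 44.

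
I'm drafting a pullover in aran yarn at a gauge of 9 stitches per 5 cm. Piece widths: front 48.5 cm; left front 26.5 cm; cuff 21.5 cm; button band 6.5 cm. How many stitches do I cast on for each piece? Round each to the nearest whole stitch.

Rate = 9/5 = 1.8 sts per cm.
front: 48.5 × 1.8 = 87.30 → 87.
left front: 26.5 × 1.8 = 47.70 → 48.
cuff: 21.5 × 1.8 = 38.70 → 39.
button band: 6.5 × 1.8 = 11.70 → 12.

front 87; left front 48; cuff 39; button band 12.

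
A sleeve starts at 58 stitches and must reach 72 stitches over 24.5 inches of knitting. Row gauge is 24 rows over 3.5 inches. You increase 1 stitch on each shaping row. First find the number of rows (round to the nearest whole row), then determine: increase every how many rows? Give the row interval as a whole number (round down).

Rows = 24.5 × 6.857 = 168.0 → 168 rows.
Stitches to add: 14 → 14 shaping rows (at 1 st each).
168 / 14 = 12.00 → every 12 rows.

Increase every 12th row.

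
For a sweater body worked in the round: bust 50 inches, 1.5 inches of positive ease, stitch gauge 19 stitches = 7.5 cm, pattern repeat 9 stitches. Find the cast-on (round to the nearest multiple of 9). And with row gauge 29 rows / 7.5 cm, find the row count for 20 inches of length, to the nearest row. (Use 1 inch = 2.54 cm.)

Cast on 333 stitches; work 196 rows.

Finished = 50 + 1.5 = 51.5 inches.
51.5 inches × 2.54 = 130.81 cm.
19/7.5 = 2.533 sts per cm; 130.81 × 2.533 = 331.39 sts.
Nearest multiple of 9 → 333.
20 inches = 50.80 cm; × 3.867 = 196.43 → 196 rows.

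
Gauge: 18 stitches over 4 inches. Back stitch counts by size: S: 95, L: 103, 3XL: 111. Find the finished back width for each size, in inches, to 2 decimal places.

18/4 = 4.5 sts per in.
S: 95 / 4.5 = 21.111 → 21.11 in.
L: 103 / 4.5 = 22.889 → 22.89 in.
3XL: 111 / 4.5 = 24.667 → 24.67 in.

S 21.11 inches; L 22.89 inches; 3XL 24.67 inches.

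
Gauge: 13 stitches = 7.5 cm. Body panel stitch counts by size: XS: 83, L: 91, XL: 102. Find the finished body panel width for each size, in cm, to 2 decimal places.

XS 47.88 cm; L 52.50 cm; XL 58.85 cm.

13/7.5 = 1.733 sts per cm.
XS: 83 / 1.733 = 47.885 → 47.88 cm.
L: 91 / 1.733 = 52.500 → 52.50 cm.
XL: 102 / 1.733 = 58.846 → 58.85 cm.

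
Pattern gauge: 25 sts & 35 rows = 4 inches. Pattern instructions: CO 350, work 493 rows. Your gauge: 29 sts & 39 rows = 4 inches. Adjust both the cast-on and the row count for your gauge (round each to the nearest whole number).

Stitches: 350 × 29/25 = 406.00 → 406.
Rows: 493 × 39/35 = 549.34 → 549.

Cast on 406 stitches; work 549 rows.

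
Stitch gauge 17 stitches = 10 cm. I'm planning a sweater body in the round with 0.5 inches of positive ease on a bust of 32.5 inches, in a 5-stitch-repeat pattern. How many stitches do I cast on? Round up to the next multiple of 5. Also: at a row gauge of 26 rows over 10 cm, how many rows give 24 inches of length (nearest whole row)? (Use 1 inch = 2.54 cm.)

Cast on 145 stitches; work 158 rows.

Finished = 32.5 + 0.5 = 33 inches.
33 inches × 2.54 = 83.82 cm.
17/10 = 1.7 sts per cm; 83.82 × 1.7 = 142.49 sts.
Next multiple of 5 → 145.
24 inches = 60.96 cm; × 2.6 = 158.50 → 158 rows.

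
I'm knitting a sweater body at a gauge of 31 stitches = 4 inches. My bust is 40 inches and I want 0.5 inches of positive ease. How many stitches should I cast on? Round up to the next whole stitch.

Cast on 314 stitches.

Finished = 40 + 0.5 = 40.5 in.
31 / 4 = 7.75 sts per inch.
40.50 × 7.75 = 313.88 sts.
→ 314 sts.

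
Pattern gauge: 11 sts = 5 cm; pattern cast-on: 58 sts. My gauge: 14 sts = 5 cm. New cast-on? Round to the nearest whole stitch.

Cast on 74 stitches.

Scale factor = 14 / 11 = 1.273.
58 × 14 / 11 = 73.82 sts.
→ 74 sts.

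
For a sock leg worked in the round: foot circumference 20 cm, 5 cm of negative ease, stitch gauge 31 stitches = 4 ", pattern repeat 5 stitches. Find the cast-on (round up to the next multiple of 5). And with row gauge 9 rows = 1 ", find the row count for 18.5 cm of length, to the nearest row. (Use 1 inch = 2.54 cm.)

Cast on 50 stitches; work 66 rows.

Finished = 20 − 5 = 15 cm.
15 cm × 1/2.54 = 5.91 inches.
31/4 = 7.75 sts per in; 5.91 × 7.75 = 45.77 sts.
Next multiple of 5 → 50.
18.5 cm = 7.28 inches; × 9 = 65.55 → 66 rows.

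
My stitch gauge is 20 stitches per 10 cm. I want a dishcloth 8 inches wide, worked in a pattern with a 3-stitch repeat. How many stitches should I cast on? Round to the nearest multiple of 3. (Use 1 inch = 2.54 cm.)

CO 42 sts.

8 in = 8 × 2.54 = 20.32 cm.
20 / 10 = 2 sts/cm.
20.32 × 2 = 40.64 sts.
→ 42.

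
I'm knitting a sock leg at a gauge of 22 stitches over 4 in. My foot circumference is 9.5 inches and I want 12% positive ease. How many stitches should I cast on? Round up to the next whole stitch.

59 stitches.

Finished = 9.5 × 1.12 = 10.64 in.
22 / 4 = 5.5 sts per inch.
10.64 × 5.5 = 58.52 sts.
→ 59 sts.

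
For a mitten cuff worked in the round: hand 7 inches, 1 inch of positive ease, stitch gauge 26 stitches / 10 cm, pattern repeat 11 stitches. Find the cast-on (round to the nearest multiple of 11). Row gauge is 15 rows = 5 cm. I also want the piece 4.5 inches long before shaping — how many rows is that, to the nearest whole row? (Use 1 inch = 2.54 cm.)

Finished = 7 + 1 = 8 inches.
8 inches × 2.54 = 20.32 cm.
26/10 = 2.6 sts per cm; 20.32 × 2.6 = 52.83 sts.
Nearest multiple of 11 → 55.
4.5 inches = 11.43 cm; × 3 = 34.29 → 34 rows.

Cast on 55 stitches; work 34 rows.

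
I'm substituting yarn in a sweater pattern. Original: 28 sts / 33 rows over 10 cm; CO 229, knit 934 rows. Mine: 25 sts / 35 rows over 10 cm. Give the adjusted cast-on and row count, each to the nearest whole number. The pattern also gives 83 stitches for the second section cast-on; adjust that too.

Cast on 204 stitches; work 991 rows; second section cast-on 74 stitches.

Stitches: 229 × 25/28 = 204.46 → 204.
Rows: 934 × 35/33 = 990.61 → 991.
second section cast-on: 83 × 25/28 = 74.11 → 74.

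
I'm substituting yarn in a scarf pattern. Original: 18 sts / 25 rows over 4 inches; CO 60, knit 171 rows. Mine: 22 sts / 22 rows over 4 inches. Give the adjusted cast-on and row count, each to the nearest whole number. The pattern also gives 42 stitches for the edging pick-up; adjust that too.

Stitches: 60 × 22/18 = 73.33 → 73.
Rows: 171 × 22/25 = 150.48 → 150.
edging pick-up: 42 × 22/18 = 51.33 → 51.

Cast on 73 stitches; work 150 rows; edging pick-up 51 stitches.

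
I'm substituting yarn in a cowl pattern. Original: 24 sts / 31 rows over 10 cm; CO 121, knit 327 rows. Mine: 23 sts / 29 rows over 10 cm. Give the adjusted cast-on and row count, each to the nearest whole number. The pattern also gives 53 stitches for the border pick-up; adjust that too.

Stitches: 121 × 23/24 = 115.96 → 116.
Rows: 327 × 29/31 = 305.90 → 306.
border pick-up: 53 × 23/24 = 50.79 → 51.

Cast on 116 stitches; work 306 rows; border pick-up 51 stitches.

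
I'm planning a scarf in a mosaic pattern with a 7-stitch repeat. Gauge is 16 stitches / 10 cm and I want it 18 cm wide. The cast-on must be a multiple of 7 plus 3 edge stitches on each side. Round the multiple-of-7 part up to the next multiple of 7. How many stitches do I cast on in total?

CO 34 sts.

16 / 10 = 1.6 sts per cm.
18 × 1.6 = 28.80 sts.
Less 6 edge sts → 22.80 for the repeat.
Next multiple of 7: 28.
Add back 6 edge sts → 34.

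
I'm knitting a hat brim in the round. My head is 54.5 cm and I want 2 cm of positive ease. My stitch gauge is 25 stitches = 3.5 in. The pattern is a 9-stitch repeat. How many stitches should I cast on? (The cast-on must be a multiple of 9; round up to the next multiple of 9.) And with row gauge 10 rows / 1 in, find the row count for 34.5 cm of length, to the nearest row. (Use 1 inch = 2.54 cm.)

Finished = 54.5 + 2 = 56.5 cm.
56.5 cm × 1/2.54 = 22.24 inches.
25/3.5 = 7.143 sts per in; 22.24 × 7.143 = 158.89 sts.
Next multiple of 9 → 162.
34.5 cm = 13.58 inches; × 10 = 135.83 → 136 rows.

Cast on 162 stitches; work 136 rows.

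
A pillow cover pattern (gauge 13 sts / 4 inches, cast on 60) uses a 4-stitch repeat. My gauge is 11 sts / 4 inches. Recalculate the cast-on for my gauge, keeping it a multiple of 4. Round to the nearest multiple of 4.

CO 52 sts.

60 × 11 / 13 = 50.77.
Nearest multiple of 4: 52.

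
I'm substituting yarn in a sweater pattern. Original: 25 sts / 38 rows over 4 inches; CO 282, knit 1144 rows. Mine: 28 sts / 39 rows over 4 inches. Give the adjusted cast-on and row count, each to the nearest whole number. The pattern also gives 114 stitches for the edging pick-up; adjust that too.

Cast on 316 stitches; work 1174 rows; edging pick-up 128 stitches.

Stitches: 282 × 28/25 = 315.84 → 316.
Rows: 1144 × 39/38 = 1174.11 → 1174.
edging pick-up: 114 × 28/25 = 127.68 → 128.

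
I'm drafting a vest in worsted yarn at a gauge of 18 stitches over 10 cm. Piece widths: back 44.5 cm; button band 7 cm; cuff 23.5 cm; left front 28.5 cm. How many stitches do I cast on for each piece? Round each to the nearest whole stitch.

back 80; button band 13; cuff 42; left front 51.

Rate = 18/10 = 1.8 sts per cm.
back: 44.5 × 1.8 = 80.10 → 80.
button band: 7 × 1.8 = 12.60 → 13.
cuff: 23.5 × 1.8 = 42.30 → 42.
left front: 28.5 × 1.8 = 51.30 → 51.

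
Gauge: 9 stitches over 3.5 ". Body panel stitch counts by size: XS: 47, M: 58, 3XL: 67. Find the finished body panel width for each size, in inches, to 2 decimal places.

XS 18.28 inches; M 22.56 inches; 3XL 26.06 inches.

9/3.5 = 2.571 sts per in.
XS: 47 / 2.571 = 18.278 → 18.28 in.
M: 58 / 2.571 = 22.556 → 22.56 in.
3XL: 67 / 2.571 = 26.056 → 26.06 in.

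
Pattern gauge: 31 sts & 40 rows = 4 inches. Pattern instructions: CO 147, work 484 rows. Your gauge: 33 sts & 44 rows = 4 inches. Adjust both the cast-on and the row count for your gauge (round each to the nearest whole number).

Stitches: 147 × 33/31 = 156.48 → 156.
Rows: 484 × 44/40 = 532.40 → 532.

Cast on 156 stitches; work 532 rows.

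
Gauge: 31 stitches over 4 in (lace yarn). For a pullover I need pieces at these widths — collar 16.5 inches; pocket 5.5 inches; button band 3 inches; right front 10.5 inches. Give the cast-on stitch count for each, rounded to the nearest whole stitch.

Rate = 31/4 = 7.75 sts per in.
collar: 16.5 × 7.75 = 127.88 → 128.
pocket: 5.5 × 7.75 = 42.62 → 43.
button band: 3 × 7.75 = 23.25 → 23.
right front: 10.5 × 7.75 = 81.38 → 81.

collar 128; pocket 43; button band 23; right front 81.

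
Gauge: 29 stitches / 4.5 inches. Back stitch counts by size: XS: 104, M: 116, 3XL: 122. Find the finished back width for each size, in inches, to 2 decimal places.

XS 16.14 inches; M 18.00 inches; 3XL 18.93 inches.

29/4.5 = 6.444 sts per in.
XS: 104 / 6.444 = 16.138 → 16.14 in.
M: 116 / 6.444 = 18.000 → 18.00 in.
3XL: 122 / 6.444 = 18.931 → 18.93 in.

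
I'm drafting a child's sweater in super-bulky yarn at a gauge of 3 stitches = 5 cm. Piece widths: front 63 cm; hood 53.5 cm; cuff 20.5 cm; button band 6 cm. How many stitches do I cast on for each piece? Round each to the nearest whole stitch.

front 38; hood 32; cuff 12; button band 4.

Rate = 3/5 = 0.6 sts per cm.
front: 63 × 0.6 = 37.80 → 38.
hood: 53.5 × 0.6 = 32.10 → 32.
cuff: 20.5 × 0.6 = 12.30 → 12.
button band: 6 × 0.6 = 3.60 → 4.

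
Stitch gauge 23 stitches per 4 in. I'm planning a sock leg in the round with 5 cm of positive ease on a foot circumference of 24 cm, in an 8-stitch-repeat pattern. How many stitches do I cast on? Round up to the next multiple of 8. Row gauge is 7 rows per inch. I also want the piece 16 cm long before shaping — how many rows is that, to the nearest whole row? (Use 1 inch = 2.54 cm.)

Cast on 72 stitches; work 44 rows.

Finished = 24 + 5 = 29 cm.
29 cm × 1/2.54 = 11.42 inches.
23/4 = 5.75 sts per in; 11.42 × 5.75 = 65.65 sts.
Next multiple of 8 → 72.
16 cm = 6.30 inches; × 7 = 44.09 → 44 rows.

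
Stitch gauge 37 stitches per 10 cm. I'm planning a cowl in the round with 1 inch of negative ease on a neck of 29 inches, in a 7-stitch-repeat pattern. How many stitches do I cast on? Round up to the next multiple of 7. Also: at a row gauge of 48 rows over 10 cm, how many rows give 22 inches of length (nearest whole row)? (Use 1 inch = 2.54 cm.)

Cast on 266 stitches; work 268 rows.

Finished = 29 − 1 = 28 inches.
28 inches × 2.54 = 71.12 cm.
37/10 = 3.7 sts per cm; 71.12 × 3.7 = 263.14 sts.
Next multiple of 7 → 266.
22 inches = 55.88 cm; × 4.8 = 268.22 → 268 rows.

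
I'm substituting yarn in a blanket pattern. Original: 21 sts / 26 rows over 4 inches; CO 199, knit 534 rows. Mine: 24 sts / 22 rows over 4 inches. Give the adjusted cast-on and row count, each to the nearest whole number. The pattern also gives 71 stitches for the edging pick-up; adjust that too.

Stitches: 199 × 24/21 = 227.43 → 227.
Rows: 534 × 22/26 = 451.85 → 452.
edging pick-up: 71 × 24/21 = 81.14 → 81.

Cast on 227 stitches; work 452 rows; edging pick-up 81 stitches.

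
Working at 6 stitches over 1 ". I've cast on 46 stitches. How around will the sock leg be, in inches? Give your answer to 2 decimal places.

7.67 inches.

6 stitches / 1 inch = 6 stitches per inch.
46 / 6 = 7.667 inches.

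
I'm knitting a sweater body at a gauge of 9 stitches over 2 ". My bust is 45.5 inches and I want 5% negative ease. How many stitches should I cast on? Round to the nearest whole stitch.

195 stitches.

Finished = 45.5 × 0.95 = 43.23 in.
9 / 2 = 4.5 sts per inch.
43.23 × 4.5 = 194.51 sts.
→ 195 sts.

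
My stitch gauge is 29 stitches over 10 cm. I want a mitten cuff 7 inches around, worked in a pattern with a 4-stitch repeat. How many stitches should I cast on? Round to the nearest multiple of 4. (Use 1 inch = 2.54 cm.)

Cast on 52 stitches.

7 in = 7 × 2.54 = 17.78 cm.
29 / 10 = 2.9 sts/cm.
17.78 × 2.9 = 51.56 sts.
→ 52.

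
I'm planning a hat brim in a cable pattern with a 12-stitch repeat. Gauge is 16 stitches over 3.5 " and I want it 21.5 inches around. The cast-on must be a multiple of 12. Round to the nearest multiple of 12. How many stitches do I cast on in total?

16 / 3.5 = 4.571 sts per inch.
21.5 × 4.571 = 98.29 sts.
Nearest multiple of 12: 96.

96 stitches.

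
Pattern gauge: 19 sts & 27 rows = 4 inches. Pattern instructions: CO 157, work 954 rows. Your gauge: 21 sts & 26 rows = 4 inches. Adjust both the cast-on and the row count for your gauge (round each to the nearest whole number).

Cast on 174 stitches; work 919 rows.

Stitches: 157 × 21/19 = 173.53 → 174.
Rows: 954 × 26/27 = 918.67 → 919.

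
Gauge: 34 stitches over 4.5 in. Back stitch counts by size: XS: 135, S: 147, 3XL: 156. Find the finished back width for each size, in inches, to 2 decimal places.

34/4.5 = 7.556 sts per in.
XS: 135 / 7.556 = 17.868 → 17.87 in.
S: 147 / 7.556 = 19.456 → 19.46 in.
3XL: 156 / 7.556 = 20.647 → 20.65 in.

XS 17.87 inches; S 19.46 inches; 3XL 20.65 inches.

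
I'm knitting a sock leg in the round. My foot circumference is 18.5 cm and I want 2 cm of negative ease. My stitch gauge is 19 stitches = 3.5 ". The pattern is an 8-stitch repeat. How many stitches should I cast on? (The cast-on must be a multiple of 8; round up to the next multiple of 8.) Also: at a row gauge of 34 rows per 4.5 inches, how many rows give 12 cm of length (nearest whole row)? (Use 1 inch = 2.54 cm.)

Finished = 18.5 − 2 = 16.5 cm.
16.5 cm × 1/2.54 = 6.50 inches.
19/3.5 = 5.429 sts per in; 6.50 × 5.429 = 35.26 sts.
Next multiple of 8 → 40.
12 cm = 4.72 inches; × 7.556 = 35.70 → 36 rows.

Cast on 40 stitches; work 36 rows.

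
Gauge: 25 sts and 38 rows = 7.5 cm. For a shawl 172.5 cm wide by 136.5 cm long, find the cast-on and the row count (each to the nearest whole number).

Cast on 575 stitches and work 692 rows.

Stitch gauge = 25/7.5 = 3.333 sts/cm; 172.5 × 3.333 = 575.00 → 575 sts.
Row gauge = 38/7.5 = 5.067 rows/cm; 136.5 × 5.067 = 691.60 → 692 rows.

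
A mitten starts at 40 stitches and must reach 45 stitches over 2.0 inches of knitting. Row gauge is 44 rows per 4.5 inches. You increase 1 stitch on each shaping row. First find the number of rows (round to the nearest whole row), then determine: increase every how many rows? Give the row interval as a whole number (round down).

Rows = 2.0 × 9.778 = 19.6 → 20 rows.
Stitches to add: 5 → 5 shaping rows (at 1 st each).
20 / 5 = 4.00 → every 4 rows.

Increase every 4th row.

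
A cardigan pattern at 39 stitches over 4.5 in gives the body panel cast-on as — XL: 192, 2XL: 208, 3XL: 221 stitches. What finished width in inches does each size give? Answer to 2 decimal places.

39/4.5 = 8.667 sts per in.
XL: 192 / 8.667 = 22.154 → 22.15 in.
2XL: 208 / 8.667 = 24.000 → 24.00 in.
3XL: 221 / 8.667 = 25.500 → 25.50 in.

XL 22.15 inches; 2XL 24.00 inches; 3XL 25.50 inches.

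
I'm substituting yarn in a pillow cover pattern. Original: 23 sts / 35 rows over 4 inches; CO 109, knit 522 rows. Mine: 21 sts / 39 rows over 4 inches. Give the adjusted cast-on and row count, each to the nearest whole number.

Stitches: 109 × 21/23 = 99.52 → 100.
Rows: 522 × 39/35 = 581.66 → 582.

Cast on 100 stitches; work 582 rows.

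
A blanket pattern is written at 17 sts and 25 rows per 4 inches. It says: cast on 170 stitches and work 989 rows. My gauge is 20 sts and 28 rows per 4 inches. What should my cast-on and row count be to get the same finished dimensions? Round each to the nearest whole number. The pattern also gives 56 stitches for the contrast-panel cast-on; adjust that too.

Cast on 200 stitches; work 1108 rows; contrast-panel cast-on 66 stitches.

Stitches: 170 × 20/17 = 200.00 → 200.
Rows: 989 × 28/25 = 1107.68 → 1108.
contrast-panel cast-on: 56 × 20/17 = 65.88 → 66.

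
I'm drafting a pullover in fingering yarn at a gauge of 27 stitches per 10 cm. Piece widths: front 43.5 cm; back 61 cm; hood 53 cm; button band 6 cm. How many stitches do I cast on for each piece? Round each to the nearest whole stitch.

front 117; back 165; hood 143; button band 16.

Rate = 27/10 = 2.7 sts per cm.
front: 43.5 × 2.7 = 117.45 → 117.
back: 61 × 2.7 = 164.70 → 165.
hood: 53 × 2.7 = 143.10 → 143.
button band: 6 × 2.7 = 16.20 → 16.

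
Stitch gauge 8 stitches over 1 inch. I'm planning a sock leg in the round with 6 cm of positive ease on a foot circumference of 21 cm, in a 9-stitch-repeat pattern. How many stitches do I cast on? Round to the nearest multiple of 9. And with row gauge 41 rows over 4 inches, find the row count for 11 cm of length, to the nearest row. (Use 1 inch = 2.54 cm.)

Cast on 81 stitches; work 44 rows.

Finished = 21 + 6 = 27 cm.
27 cm × 1/2.54 = 10.63 inches.
8/1 = 8 sts per in; 10.63 × 8 = 85.04 sts.
Nearest multiple of 9 → 81.
11 cm = 4.33 inches; × 10.25 = 44.39 → 44 rows.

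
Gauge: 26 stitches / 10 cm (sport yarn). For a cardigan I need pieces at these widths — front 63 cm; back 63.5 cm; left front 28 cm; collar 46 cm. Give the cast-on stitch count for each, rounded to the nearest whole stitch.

Rate = 26/10 = 2.6 sts per cm.
front: 63 × 2.6 = 163.80 → 164.
back: 63.5 × 2.6 = 165.10 → 165.
left front: 28 × 2.6 = 72.80 → 73.
collar: 46 × 2.6 = 119.60 → 120.

front 164; back 165; left front 73; collar 120.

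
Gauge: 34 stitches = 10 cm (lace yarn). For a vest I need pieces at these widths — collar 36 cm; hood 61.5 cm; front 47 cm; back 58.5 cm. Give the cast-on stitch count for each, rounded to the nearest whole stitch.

Rate = 34/10 = 3.4 sts per cm.
collar: 36 × 3.4 = 122.40 → 122.
hood: 61.5 × 3.4 = 209.10 → 209.
front: 47 × 3.4 = 159.80 → 160.
back: 58.5 × 3.4 = 198.90 → 199.

collar 122; hood 209; front 160; back 199.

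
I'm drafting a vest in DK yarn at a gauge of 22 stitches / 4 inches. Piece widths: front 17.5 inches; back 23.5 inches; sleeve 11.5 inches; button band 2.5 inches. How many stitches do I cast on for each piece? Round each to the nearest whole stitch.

Rate = 22/4 = 5.5 sts per in.
front: 17.5 × 5.5 = 96.25 → 96.
back: 23.5 × 5.5 = 129.25 → 129.
sleeve: 11.5 × 5.5 = 63.25 → 63.
button band: 2.5 × 5.5 = 13.75 → 14.

front 96; back 129; sleeve 63; button band 14.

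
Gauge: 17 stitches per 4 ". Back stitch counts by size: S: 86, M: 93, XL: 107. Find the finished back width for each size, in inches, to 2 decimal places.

17/4 = 4.25 sts per in.
S: 86 / 4.25 = 20.235 → 20.24 in.
M: 93 / 4.25 = 21.882 → 21.88 in.
XL: 107 / 4.25 = 25.176 → 25.18 in.

S 20.24 inches; M 21.88 inches; XL 25.18 inches.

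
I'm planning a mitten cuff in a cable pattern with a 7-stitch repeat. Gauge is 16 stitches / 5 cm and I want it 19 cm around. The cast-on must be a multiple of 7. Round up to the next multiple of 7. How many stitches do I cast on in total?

63 stitches.

16 / 5 = 3.2 sts per cm.
19 × 3.2 = 60.80 sts.
Next multiple of 7: 63.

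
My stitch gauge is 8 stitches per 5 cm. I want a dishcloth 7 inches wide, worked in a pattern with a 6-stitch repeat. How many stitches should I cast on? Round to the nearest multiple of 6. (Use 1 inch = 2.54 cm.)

7 in = 7 × 2.54 = 17.78 cm.
8 / 5 = 1.6 sts/cm.
17.78 × 1.6 = 28.45 sts.
→ 30.

CO 30 sts.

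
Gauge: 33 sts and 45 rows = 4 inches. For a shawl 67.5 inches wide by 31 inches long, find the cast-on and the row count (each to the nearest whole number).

Stitch gauge = 33/4 = 8.25 sts/in; 67.5 × 8.25 = 556.88 → 557 sts.
Row gauge = 45/4 = 11.25 rows/in; 31 × 11.25 = 348.75 → 349 rows.

Cast on 557 stitches and work 349 rows.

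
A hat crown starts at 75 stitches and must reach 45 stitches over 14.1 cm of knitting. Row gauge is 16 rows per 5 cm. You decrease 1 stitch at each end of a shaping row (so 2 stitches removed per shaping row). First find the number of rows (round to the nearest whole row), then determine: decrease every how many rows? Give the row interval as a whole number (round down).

Decrease every 3rd row.

Rows = 14.1 × 3.2 = 45.1 → 45 rows.
Stitches to remove: 30 → 15 shaping rows (at 2 st each).
45 / 15 = 3.00 → every 3 rows.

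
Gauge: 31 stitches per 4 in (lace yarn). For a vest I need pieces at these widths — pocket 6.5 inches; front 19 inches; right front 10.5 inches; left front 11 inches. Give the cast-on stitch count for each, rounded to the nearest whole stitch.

Rate = 31/4 = 7.75 sts per in.
pocket: 6.5 × 7.75 = 50.38 → 50.
front: 19 × 7.75 = 147.25 → 147.
right front: 10.5 × 7.75 = 81.38 → 81.
left front: 11 × 7.75 = 85.25 → 85.

pocket 50; front 147; right front 81; left front 85.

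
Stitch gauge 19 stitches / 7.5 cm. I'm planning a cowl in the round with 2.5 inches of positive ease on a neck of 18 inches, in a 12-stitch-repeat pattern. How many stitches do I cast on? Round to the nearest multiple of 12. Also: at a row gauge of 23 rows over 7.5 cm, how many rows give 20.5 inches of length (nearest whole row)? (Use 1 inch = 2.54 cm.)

Cast on 132 stitches; work 160 rows.

Finished = 18 + 2.5 = 20.5 inches.
20.5 inches × 2.54 = 52.07 cm.
19/7.5 = 2.533 sts per cm; 52.07 × 2.533 = 131.91 sts.
Nearest multiple of 12 → 132.
20.5 inches = 52.07 cm; × 3.067 = 159.68 → 160 rows.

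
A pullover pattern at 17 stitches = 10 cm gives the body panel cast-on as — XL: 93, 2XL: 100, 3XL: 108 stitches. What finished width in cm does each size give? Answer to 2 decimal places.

17/10 = 1.7 sts per cm.
XL: 93 / 1.7 = 54.706 → 54.71 cm.
2XL: 100 / 1.7 = 58.824 → 58.82 cm.
3XL: 108 / 1.7 = 63.529 → 63.53 cm.

XL 54.71 cm; 2XL 58.82 cm; 3XL 63.53 cm.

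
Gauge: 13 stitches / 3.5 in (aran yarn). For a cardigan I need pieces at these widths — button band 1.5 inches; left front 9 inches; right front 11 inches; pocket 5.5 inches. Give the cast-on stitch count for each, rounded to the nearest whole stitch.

button band 6; left front 33; right front 41; pocket 20.

Rate = 13/3.5 = 3.714 sts per in.
button band: 1.5 × 3.714 = 5.57 → 6.
left front: 9 × 3.714 = 33.43 → 33.
right front: 11 × 3.714 = 40.86 → 41.
pocket: 5.5 × 3.714 = 20.43 → 20.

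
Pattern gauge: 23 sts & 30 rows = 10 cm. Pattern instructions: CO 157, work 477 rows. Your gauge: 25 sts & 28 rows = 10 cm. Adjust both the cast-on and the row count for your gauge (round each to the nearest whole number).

Cast on 171 stitches; work 445 rows.

Stitches: 157 × 25/23 = 170.65 → 171.
Rows: 477 × 28/30 = 445.20 → 445.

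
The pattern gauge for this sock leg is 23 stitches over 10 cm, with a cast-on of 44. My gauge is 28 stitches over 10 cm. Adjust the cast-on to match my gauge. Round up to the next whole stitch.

Cast on 54 stitches.

Scale factor = 28 / 23 = 1.217.
44 × 28 / 23 = 53.57 sts.
→ 54 sts.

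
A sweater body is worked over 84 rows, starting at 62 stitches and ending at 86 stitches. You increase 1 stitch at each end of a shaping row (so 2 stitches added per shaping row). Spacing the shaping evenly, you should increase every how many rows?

Stitches to add: |86 − 62| = 24.
Shaping rows needed: 24 / 2 = 12.
84 rows / 12 = every 7 rows.

Increase every 7th row.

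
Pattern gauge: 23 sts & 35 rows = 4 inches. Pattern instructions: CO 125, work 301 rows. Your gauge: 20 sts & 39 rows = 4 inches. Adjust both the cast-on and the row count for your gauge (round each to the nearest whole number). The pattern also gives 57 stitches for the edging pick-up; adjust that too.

Stitches: 125 × 20/23 = 108.70 → 109.
Rows: 301 × 39/35 = 335.40 → 335.
edging pick-up: 57 × 20/23 = 49.57 → 50.

Cast on 109 stitches; work 335 rows; edging pick-up 50 stitches.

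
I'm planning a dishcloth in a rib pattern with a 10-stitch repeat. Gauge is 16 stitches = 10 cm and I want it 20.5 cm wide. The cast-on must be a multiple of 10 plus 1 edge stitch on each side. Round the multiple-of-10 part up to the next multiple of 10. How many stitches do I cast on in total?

16 / 10 = 1.6 sts per cm.
20.5 × 1.6 = 32.80 sts.
Less 2 edge sts → 30.80 for the repeat.
Next multiple of 10: 40.
Add back 2 edge sts → 42.

CO 42 sts.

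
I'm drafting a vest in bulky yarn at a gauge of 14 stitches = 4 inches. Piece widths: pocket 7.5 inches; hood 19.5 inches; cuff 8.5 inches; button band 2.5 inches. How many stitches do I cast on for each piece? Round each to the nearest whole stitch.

pocket 26; hood 68; cuff 30; button band 9.

Rate = 14/4 = 3.5 sts per in.
pocket: 7.5 × 3.5 = 26.25 → 26.
hood: 19.5 × 3.5 = 68.25 → 68.
cuff: 8.5 × 3.5 = 29.75 → 30.
button band: 2.5 × 3.5 = 8.75 → 9.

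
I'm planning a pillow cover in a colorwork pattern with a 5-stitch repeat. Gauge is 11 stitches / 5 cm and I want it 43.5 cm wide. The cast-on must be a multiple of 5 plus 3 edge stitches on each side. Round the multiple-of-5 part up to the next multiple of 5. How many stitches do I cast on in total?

11 / 5 = 2.2 sts per cm.
43.5 × 2.2 = 95.70 sts.
Less 6 edge sts → 89.70 for the repeat.
Next multiple of 5: 90.
Add back 6 edge sts → 96.

CO 96 sts.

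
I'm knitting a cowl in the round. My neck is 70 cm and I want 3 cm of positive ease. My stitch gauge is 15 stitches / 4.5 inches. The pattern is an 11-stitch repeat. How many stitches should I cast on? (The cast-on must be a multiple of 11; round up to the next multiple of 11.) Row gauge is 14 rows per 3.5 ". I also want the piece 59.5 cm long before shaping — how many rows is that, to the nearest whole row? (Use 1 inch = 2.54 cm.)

Cast on 99 stitches; work 94 rows.

Finished = 70 + 3 = 73 cm.
73 cm × 1/2.54 = 28.74 inches.
15/4.5 = 3.333 sts per in; 28.74 × 3.333 = 95.80 sts.
Next multiple of 11 → 99.
59.5 cm = 23.43 inches; × 4 = 93.70 → 94 rows.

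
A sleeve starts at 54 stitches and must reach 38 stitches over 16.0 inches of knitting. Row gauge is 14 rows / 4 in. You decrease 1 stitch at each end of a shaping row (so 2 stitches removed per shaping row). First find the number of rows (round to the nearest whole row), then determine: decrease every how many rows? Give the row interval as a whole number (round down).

Rows = 16.0 × 3.5 = 56.0 → 56 rows.
Stitches to remove: 16 → 8 shaping rows (at 2 st each).
56 / 8 = 7.00 → every 7 rows.

Decrease every 7th row.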